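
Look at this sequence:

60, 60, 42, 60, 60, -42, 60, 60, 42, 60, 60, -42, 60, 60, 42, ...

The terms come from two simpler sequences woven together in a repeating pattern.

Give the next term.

The slot pattern repeats as AAB (period 3), so there are 2 interleaved tracks.
Stream A: 60, 60, 60, 60, 60, 60, 60, 60, 60, 60 — the constant sequence 60.
Stream B: 42, -42, 42, -42, 42 — oscillating between 42 and -42.
Position 16 falls in stream A as its term 11, giving 60.

60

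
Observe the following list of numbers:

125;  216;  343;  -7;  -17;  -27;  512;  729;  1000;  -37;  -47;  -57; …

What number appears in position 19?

The slot pattern repeats as AAABBB (period 6), so there are 2 interleaved tracks.
Track A: 125, 216, 343, 512, 729, 1000 — perfect cubes starting at 5³.
Track B: -7, -17, -27, -37, -47, -57 — subtracting 10 each time.
Term 19 comes from track A (its 10th entry): 2744.

2744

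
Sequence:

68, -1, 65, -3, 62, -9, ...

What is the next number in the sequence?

59

Taking every 2nd term gives 2 separate tracks.
Stream A: 68, 65, 62 — arithmetic, step −3.
Stream B: -1, -3, -9 — multiplying by 3 each time.
Term 7 comes from stream A (its 4th entry): 59.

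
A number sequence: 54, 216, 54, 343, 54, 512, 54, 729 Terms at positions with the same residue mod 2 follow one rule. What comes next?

54

Odd-indexed and even-indexed terms follow separate rules.
Subsequence A: 54, 54, 54, 54 (always 54).
Subsequence B: 216, 343, 512, 729 (consecutive cubes n³ from n = 6).
Position 9 falls in subsequence A as its term 5, giving 54.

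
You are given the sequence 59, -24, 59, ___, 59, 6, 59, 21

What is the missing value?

-9

Split by position mod 2 into 2 tracks.
Subsequence A: 59, 59, 59, 59 — constant 59.
Subsequence B: -24, ?, 6, 21 — arithmetic, step +15.
Subsequence B's pattern makes the blank -9.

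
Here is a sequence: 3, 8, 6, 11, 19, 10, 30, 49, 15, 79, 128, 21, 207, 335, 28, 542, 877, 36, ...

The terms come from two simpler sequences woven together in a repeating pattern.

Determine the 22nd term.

3715

Positions follow the repeating pattern AAB; grouping by letter gives 2 tracks.
Subsequence A is 3, 8, 11, 19, 30, 49, 79, 128, 207, 335, 542, 877, which is a Fibonacci-like recurrence a_n = a_{n-1} + a_{n-2}.
Subsequence B is 6, 10, 15, 21, 28, 36, which is the triangular numbers T_3, T_4, ….
Term 22 comes from subsequence A (its 15th entry): 3715.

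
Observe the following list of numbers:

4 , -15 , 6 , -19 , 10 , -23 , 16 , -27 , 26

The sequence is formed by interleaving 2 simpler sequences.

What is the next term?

Odd-indexed and even-indexed terms follow separate rules.
Subsequence A = 4, 6, 10, 16, 26: Fibonacci-style (each term is the sum of the two before it).
Subsequence B = -15, -19, -23, -27: subtracting 4 each time.
The 10th slot belongs to subsequence B; its 5th term is -31.

-31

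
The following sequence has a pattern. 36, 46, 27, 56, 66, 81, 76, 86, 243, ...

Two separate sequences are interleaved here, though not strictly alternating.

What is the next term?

Reading positions in blocks of 3 reveals the pattern AAB — 2 tracks woven together.
Track A is 36, 46, 56, 66, 76, 86, which is arithmetic, step +10.
Track B is 27, 81, 243, which is powers 3^3, 3^4, 3^5, ….
The 10th slot belongs to track A; its 7th term is 96.

96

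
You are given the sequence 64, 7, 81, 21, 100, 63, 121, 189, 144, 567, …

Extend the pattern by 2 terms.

Taking every 2nd term gives 2 separate tracks.
Subsequence A: 64, 81, 100, 121, 144. The squares 8², 9², 10², ….
Subsequence B: 7, 21, 63, 189, 567. Geometric, ×3 each step.
Position 11 → subsequence A, term 6 = 169.
Position 12 → subsequence B, term 6 = 1701.

169, 1701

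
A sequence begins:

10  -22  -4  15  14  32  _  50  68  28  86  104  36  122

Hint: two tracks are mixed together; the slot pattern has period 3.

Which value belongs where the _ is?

The slot pattern repeats as ABB (period 3), so there are 2 interleaved tracks.
Track A: 10, 15, ?, 28, 36 — triangular numbers starting at T_4.
Track B: -22, -4, 14, 32, 50, 68, 86, 104, 122 — adding 18 each time.
Track A's pattern makes the blank 21.

21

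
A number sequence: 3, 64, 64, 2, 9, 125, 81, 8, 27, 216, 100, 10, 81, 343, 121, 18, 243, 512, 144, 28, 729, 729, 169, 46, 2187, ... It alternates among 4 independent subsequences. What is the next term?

1000

Read the sequence 4 terms at a time; column i is its own pattern.
Subsequence A: 3, 9, 27, 81, 243, 729, 2187 — powers 3^1, 3^2, 3^3, ….
Subsequence B: 64, 125, 216, 343, 512, 729 — the cubes 4³, 5³, 6³, ….
Subsequence C: 64, 81, 100, 121, 144, 169 — the squares 8², 9², 10², ….
Subsequence D: 2, 8, 10, 18, 28, 46 — Fibonacci-style (each term is the sum of the two before it).
Position 26 → subsequence B, term 7 = 1000.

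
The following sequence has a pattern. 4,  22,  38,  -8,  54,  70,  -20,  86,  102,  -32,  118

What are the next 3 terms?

The slot pattern repeats as ABB (period 3), so there are 2 interleaved tracks.
Subsequence A: 4, -8, -20, -32. Subtracting 12 each time.
Subsequence B: 22, 38, 54, 70, 86, 102, 118. Arithmetic with common difference +16.
Term 12 comes from subsequence B (its 8th entry): 134.
Position 13 falls in subsequence A as its term 5, giving -44.
Term 14 comes from subsequence B (its 9th entry): 150.

134, -44, 150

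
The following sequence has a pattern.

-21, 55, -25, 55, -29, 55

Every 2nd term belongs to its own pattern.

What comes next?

Odd-indexed and even-indexed terms follow separate rules.
Track A: -21, -25, -29 (subtracting 4 each time).
Track B: 55, 55, 55 (always 55).
The 7th slot belongs to track A; its 4th term is -33.

-33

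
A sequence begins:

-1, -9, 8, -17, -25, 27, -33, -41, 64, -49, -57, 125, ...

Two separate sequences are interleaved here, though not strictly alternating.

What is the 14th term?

Reading positions in blocks of 3 reveals the pattern AAB — 2 tracks woven together.
Track A: -1, -9, -17, -25, -33, -41, -49, -57 (linear: a_n = 7 − 8·n).
Track B: 8, 27, 64, 125 (consecutive cubes n³ from n = 2).
Term 14 comes from track A (its 10th entry): -73.

-73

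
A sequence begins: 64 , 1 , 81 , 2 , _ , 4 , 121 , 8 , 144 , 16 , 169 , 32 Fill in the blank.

100

Positions 1, 3, 5, … form one subsequence and positions 2, 4, 6, … form another.
Stream A: 64, 81, ?, 121, 144, 169 (the squares 8², 9², 10², …).
Stream B: 1, 2, 4, 8, 16, 32 (powers 2^0, 2^1, 2^2, …).
So the missing entry in stream A is 100.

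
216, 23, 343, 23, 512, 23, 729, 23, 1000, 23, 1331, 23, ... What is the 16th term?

23

Odd-indexed and even-indexed terms follow separate rules.
Track A: 216, 343, 512, 729, 1000, 1331 (the cubes 6³, 7³, 8³, …).
Track B: 23, 23, 23, 23, 23, 23 (the constant sequence 23).
The 16th slot belongs to track B; its 8th term is 23.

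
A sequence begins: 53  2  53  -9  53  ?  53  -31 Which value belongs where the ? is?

-20

Taking every 2nd term gives 2 separate tracks.
Track A: 53, 53, 53, 53. Constant 53.
Track B: 2, -9, ?, -31. Arithmetic, step −11.
The gap is track B's term 3; the rule gives -20.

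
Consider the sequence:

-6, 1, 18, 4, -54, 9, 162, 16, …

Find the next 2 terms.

The terms cycle through 2 interleaved subsequences.
Subsequence A: -6, 18, -54, 162 (multiplying by -3 each time).
Subsequence B: 1, 4, 9, 16 (the squares 1², 2², 3², …).
Term 9 comes from subsequence A (its 5th entry): -486.
The 10th slot belongs to subsequence B; its 5th term is 25.

-486, 25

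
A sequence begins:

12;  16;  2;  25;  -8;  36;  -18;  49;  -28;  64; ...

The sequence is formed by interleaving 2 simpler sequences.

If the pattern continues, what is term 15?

Positions 1, 3, 5, … form one subsequence and positions 2, 4, 6, … form another.
Track A: 12, 2, -8, -18, -28 — linear: a_n = 22 − 10·n.
Track B: 16, 25, 36, 49, 64 — consecutive squares n² from n = 4.
Position 15 → track A, term 8 = -58.

-58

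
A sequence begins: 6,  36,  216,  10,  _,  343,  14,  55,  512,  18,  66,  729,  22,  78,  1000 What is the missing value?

Split by position mod 3: positions 1, 4, 7, … form one track, and each other residue class forms its own.
Track A = 6, 10, 14, 18, 22: linear: a_n = 2 + 4·n.
Track B = 36, ?, 55, 66, 78: triangular numbers n(n+1)/2 for n = 8, 9, ….
Track C = 216, 343, 512, 729, 1000: consecutive cubes n³ from n = 6.
Filling track B at index 2 by its rule yields 45.

45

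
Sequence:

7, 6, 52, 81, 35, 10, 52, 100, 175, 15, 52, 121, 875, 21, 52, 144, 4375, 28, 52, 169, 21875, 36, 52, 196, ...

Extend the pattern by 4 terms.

Taking every 4th term gives 4 separate tracks.
Track A: 7, 35, 175, 875, 4375, 21875 — geometric, ×5 each step.
Track B: 6, 10, 15, 21, 28, 36 — triangular numbers n(n+1)/2 for n = 3, 4, ….
Track C: 52, 52, 52, 52, 52, 52 — constant 52.
Track D: 81, 100, 121, 144, 169, 196 — the squares 9², 10², 11², ….
Position 25 → track A, term 7 = 109375.
The 26th slot belongs to track B; its 7th term is 45.
The 27th slot belongs to track C; its 7th term is 52.
Position 28 → track D, term 7 = 225.

109375, 45, 52, 225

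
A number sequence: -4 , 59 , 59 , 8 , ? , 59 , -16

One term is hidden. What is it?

The slot pattern repeats as ABB (period 3), so there are 2 interleaved tracks.
Stream A: -4, 8, -16 (geometric with ratio -2).
Stream B: 59, 59, ?, 59 (constant 59).
The gap is stream B's term 3; the rule gives 59.

59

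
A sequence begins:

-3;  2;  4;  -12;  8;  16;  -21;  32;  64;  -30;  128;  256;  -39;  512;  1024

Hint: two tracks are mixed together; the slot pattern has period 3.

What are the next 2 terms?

-48, 2048

Reading positions in blocks of 3 reveals the pattern ABB — 2 tracks woven together.
Track A = -3, -12, -21, -30, -39: linear: a_n = 6 − 9·n.
Track B = 2, 4, 8, 16, 32, 64, 128, 256, 512, 1024: powers 2^1, 2^2, 2^3, ….
Term 16 comes from track A (its 6th entry): -48.
The 17th slot belongs to track B; its 11th term is 2048.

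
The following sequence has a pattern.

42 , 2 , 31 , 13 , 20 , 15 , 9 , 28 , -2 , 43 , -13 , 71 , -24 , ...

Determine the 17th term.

-46

Taking every 2nd term gives 2 separate tracks.
Subsequence A: 42, 31, 20, 9, -2, -13, -24. Arithmetic, step −11.
Subsequence B: 2, 13, 15, 28, 43, 71. Fibonacci-style (each term is the sum of the two before it).
Term 17 comes from subsequence A (its 9th entry): -46.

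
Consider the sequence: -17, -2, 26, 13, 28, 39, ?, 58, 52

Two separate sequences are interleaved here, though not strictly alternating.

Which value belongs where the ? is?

43

The slot pattern repeats as AAB (period 3), so there are 2 interleaved tracks.
Subsequence A: -17, -2, 13, 28, ?, 58 (arithmetic, step +15).
Subsequence B: 26, 39, 52 (adding 13 each time).
Subsequence A's pattern makes the blank 43.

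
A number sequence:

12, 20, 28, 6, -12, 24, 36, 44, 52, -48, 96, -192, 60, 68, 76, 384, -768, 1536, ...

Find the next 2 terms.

Positions follow the repeating pattern AAABBB; grouping by letter gives 2 tracks.
Track A is 12, 20, 28, 36, 44, 52, 60, 68, 76, which is arithmetic, step +8.
Track B is 6, -12, 24, -48, 96, -192, 384, -768, 1536, which is multiplying by -2 each time.
Term 19 comes from track A (its 10th entry): 84.
The 20th slot belongs to track A; its 11th term is 92.

84, 92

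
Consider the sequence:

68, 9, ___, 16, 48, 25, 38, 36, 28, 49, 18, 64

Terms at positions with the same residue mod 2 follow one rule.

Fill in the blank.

58

Positions 1, 3, 5, … form one subsequence and positions 2, 4, 6, … form another.
Track A: 68, ?, 48, 38, 28, 18 (linear: a_n = 78 − 10·n).
Track B: 9, 16, 25, 36, 49, 64 (the squares 3², 4², 5², …).
The gap is track A's term 2; the rule gives 58.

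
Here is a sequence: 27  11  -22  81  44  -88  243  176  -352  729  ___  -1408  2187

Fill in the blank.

The slot pattern repeats as ABB (period 3), so there are 2 interleaved tracks.
Subsequence A = 27, 81, 243, 729, 2187: powers of 3.
Subsequence B = 11, -22, 44, -88, 176, -352, ?, -1408: geometric with ratio -2.
So the missing entry in subsequence B is 704.

704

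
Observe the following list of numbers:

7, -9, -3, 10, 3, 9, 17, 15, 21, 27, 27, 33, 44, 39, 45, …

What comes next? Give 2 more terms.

Positions follow the repeating pattern ABB; grouping by letter gives 2 tracks.
Subsequence A: 7, 10, 17, 27, 44. A Fibonacci-like recurrence a_n = a_{n-1} + a_{n-2}.
Subsequence B: -9, -3, 3, 9, 15, 21, 27, 33, 39, 45. Arithmetic, step +6.
Position 16 falls in subsequence A as its term 6, giving 71.
Position 17 falls in subsequence B as its term 11, giving 51.

71, 51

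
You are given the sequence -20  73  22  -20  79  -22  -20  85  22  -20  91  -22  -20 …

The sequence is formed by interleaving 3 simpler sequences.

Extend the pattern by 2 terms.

97, 22

The terms cycle through 3 interleaved subsequences.
Subsequence A: -20, -20, -20, -20, -20. Always -20.
Subsequence B: 73, 79, 85, 91. Arithmetic with common difference +6.
Subsequence C: 22, -22, 22, -22. The oscillation 22·(−1)^(n+1).
The 14th slot belongs to subsequence B; its 5th term is 97.
Term 15 comes from subsequence C (its 5th entry): 22.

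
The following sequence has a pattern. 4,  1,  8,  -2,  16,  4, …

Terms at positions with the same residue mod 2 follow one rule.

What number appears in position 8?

Positions 1, 3, 5, … form one subsequence and positions 2, 4, 6, … form another.
Subsequence A: 4, 8, 16 — successive powers of 2.
Subsequence B: 1, -2, 4 — a geometric progression (common ratio -2).
Term 8 comes from subsequence B (its 4th entry): -8.

-8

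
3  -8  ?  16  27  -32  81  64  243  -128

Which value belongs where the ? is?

9

The terms cycle through 2 interleaved subsequences.
Track A: 3, ?, 27, 81, 243. Successive powers of 3.
Track B: -8, 16, -32, 64, -128. A geometric progression (common ratio -2).
So the missing entry in track A is 9.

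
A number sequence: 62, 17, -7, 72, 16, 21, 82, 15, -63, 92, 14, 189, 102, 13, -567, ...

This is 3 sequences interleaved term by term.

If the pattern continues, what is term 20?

11

Taking every 3rd term gives 3 separate tracks.
Stream A: 62, 72, 82, 92, 102. Arithmetic with common difference +10.
Stream B: 17, 16, 15, 14, 13. Arithmetic, step −1.
Stream C: -7, 21, -63, 189, -567. Multiplying by -3 each time.
Position 20 → stream B, term 7 = 11.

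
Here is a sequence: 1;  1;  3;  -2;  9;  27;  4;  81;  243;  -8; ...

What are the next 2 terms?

729, 2187

Reading positions in blocks of 3 reveals the pattern ABB — 2 tracks woven together.
Stream A = 1, -2, 4, -8: a geometric progression (common ratio -2).
Stream B = 1, 3, 9, 27, 81, 243: powers 3^0, 3^1, 3^2, ….
The 11th slot belongs to stream B; its 7th term is 729.
Position 12 falls in stream B as its term 8, giving 2187.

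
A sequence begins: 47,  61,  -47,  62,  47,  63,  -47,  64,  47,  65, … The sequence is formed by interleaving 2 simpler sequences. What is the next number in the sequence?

The terms cycle through 2 interleaved subsequences.
Track A: 47, -47, 47, -47, 47 (the oscillation 47·(−1)^(n+1)).
Track B: 61, 62, 63, 64, 65 (arithmetic with common difference +1).
The 11th slot belongs to track A; its 6th term is -47.

-47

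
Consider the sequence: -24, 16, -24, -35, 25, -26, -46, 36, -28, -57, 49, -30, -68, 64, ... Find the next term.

Read the sequence 3 terms at a time; column i is its own pattern.
Subsequence A: -24, -35, -46, -57, -68 — arithmetic, step −11.
Subsequence B: 16, 25, 36, 49, 64 — the squares 4², 5², 6², ….
Subsequence C: -24, -26, -28, -30 — subtracting 2 each time.
The 15th slot belongs to subsequence C; its 5th term is -32.

-32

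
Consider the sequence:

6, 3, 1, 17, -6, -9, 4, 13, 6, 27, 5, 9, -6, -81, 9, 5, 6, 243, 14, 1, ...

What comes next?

Split by position mod 4 into 4 tracks.
Subsequence A: 6, -6, 6, -6, 6 (the oscillation 6·(−1)^(n+1)).
Subsequence B: 3, -9, 27, -81, 243 (a geometric progression (common ratio -3)).
Subsequence C: 1, 4, 5, 9, 14 (each term equals the sum of the previous two).
Subsequence D: 17, 13, 9, 5, 1 (arithmetic with common difference −4).
Term 21 comes from subsequence A (its 6th entry): -6.

-6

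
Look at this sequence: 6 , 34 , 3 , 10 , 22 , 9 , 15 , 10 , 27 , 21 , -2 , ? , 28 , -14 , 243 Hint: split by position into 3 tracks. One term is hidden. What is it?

81

The terms cycle through 3 interleaved subsequences.
Track A: 6, 10, 15, 21, 28. Triangular numbers starting at T_3.
Track B: 34, 22, 10, -2, -14. Subtracting 12 each time.
Track C: 3, 9, 27, ?, 243. Powers of 3.
The gap is track C's term 4; the rule gives 81.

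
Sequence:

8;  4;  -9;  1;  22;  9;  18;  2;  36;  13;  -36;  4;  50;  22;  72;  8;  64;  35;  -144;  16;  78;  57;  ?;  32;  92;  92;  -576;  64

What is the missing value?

Split by position mod 4 into 4 tracks.
Stream A: 8, 22, 36, 50, 64, 78, 92. Adding 14 each time.
Stream B: 4, 9, 13, 22, 35, 57, 92. Each term equals the sum of the previous two.
Stream C: -9, 18, -36, 72, -144, ?, -576. Geometric with ratio -2.
Stream D: 1, 2, 4, 8, 16, 32, 64. Powers of 2.
So the missing entry in stream C is 288.

288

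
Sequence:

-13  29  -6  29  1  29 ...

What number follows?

Positions 1, 3, 5, … form one subsequence and positions 2, 4, 6, … form another.
Stream A: -13, -6, 1. Arithmetic with common difference +7.
Stream B: 29, 29, 29. Constant 29.
The 7th slot belongs to stream A; its 4th term is 8.

8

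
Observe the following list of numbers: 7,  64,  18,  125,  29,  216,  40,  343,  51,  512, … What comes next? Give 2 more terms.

62, 729

The terms cycle through 2 interleaved subsequences.
Stream A: 7, 18, 29, 40, 51 — linear: a_n = -4 + 11·n.
Stream B: 64, 125, 216, 343, 512 — the cubes 4³, 5³, 6³, ….
Position 11 falls in stream A as its term 6, giving 62.
Term 12 comes from stream B (its 6th entry): 729.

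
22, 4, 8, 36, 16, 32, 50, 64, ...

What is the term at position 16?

92

The slot pattern repeats as ABB (period 3), so there are 2 interleaved tracks.
Track A: 22, 36, 50 — adding 14 each time.
Track B: 4, 8, 16, 32, 64 — multiplying by 2 each time.
Position 16 falls in track A as its term 6, giving 92.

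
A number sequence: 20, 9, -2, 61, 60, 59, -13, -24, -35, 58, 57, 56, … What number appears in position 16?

55

Reading positions in blocks of 6 reveals the pattern AAABBB — 2 tracks woven together.
Stream A: 20, 9, -2, -13, -24, -35. Subtracting 11 each time.
Stream B: 61, 60, 59, 58, 57, 56. Linear: a_n = 62 − n.
Term 16 comes from stream B (its 7th entry): 55.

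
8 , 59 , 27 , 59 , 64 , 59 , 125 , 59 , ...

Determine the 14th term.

Split by position mod 2 into 2 tracks.
Stream A: 8, 27, 64, 125 — consecutive cubes n³ from n = 2.
Stream B: 59, 59, 59, 59 — constant 59.
The 14th slot belongs to stream B; its 7th term is 59.

59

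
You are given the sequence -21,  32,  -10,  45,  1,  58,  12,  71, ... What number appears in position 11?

34

The terms cycle through 2 interleaved subsequences.
Stream A is -21, -10, 1, 12, which is arithmetic with common difference +11.
Stream B is 32, 45, 58, 71, which is linear: a_n = 19 + 13·n.
Position 11 → stream A, term 6 = 34.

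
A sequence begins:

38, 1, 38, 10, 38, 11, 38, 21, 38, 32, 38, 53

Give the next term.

38

Positions 1, 3, 5, … form one subsequence and positions 2, 4, 6, … form another.
Subsequence A is 38, 38, 38, 38, 38, 38, which is always 38.
Subsequence B is 1, 10, 11, 21, 32, 53, which is each term equals the sum of the previous two.
Term 13 comes from subsequence A (its 7th entry): 38.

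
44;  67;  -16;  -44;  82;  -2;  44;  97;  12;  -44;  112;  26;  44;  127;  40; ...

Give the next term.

-44

The terms cycle through 3 interleaved subsequences.
Track A: 44, -44, 44, -44, 44. Alternating ±44.
Track B: 67, 82, 97, 112, 127. Arithmetic with common difference +15.
Track C: -16, -2, 12, 26, 40. Arithmetic, step +14.
Position 16 falls in track A as its term 6, giving -44.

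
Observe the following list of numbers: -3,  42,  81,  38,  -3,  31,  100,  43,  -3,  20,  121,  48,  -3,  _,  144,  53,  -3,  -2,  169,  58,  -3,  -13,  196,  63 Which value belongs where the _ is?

Split by position mod 4: positions 1, 5, 9, … form one track, and each other residue class forms its own.
Track A: -3, -3, -3, -3, -3, -3 (constant -3).
Track B: 42, 31, 20, ?, -2, -13 (subtracting 11 each time).
Track C: 81, 100, 121, 144, 169, 196 (the squares 9², 10², 11², …).
Track D: 38, 43, 48, 53, 58, 63 (arithmetic with common difference +5).
So the missing entry in track B is 9.

9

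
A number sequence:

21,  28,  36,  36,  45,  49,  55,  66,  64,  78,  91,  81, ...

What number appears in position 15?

100

The slot pattern repeats as AAB (period 3), so there are 2 interleaved tracks.
Stream A: 21, 28, 36, 45, 55, 66, 78, 91 (the triangular numbers T_6, T_7, …).
Stream B: 36, 49, 64, 81 (the squares 6², 7², 8², …).
The 15th slot belongs to stream B; its 5th term is 100.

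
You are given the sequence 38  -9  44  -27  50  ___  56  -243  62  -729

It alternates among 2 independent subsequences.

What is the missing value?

The terms cycle through 2 interleaved subsequences.
Stream A = 38, 44, 50, 56, 62: adding 6 each time.
Stream B = -9, -27, ?, -243, -729: geometric with ratio 3.
So the missing entry in stream B is -81.

-81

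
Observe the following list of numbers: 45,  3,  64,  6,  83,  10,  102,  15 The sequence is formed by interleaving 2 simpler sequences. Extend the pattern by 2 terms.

121, 21

Odd-indexed and even-indexed terms follow separate rules.
Track A: 45, 64, 83, 102 (adding 19 each time).
Track B: 3, 6, 10, 15 (triangular numbers starting at T_2).
Term 9 comes from track A (its 5th entry): 121.
The 10th slot belongs to track B; its 5th term is 21.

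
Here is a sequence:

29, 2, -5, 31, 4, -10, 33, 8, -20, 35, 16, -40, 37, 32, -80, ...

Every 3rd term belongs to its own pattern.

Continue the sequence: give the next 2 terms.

Split by position mod 3 into 3 tracks.
Stream A is 29, 31, 33, 35, 37, which is adding 2 each time.
Stream B is 2, 4, 8, 16, 32, which is powers 2^1, 2^2, 2^3, ….
Stream C is -5, -10, -20, -40, -80, which is geometric, ×2 each step.
Position 16 → stream A, term 6 = 39.
Term 17 comes from stream B (its 6th entry): 64.

39, 64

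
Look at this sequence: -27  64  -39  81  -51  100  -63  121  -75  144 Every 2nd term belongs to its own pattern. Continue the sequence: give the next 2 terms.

-87, 169

The terms cycle through 2 interleaved subsequences.
Stream A: -27, -39, -51, -63, -75 — arithmetic, step −12.
Stream B: 64, 81, 100, 121, 144 — consecutive squares n² from n = 8.
Term 11 comes from stream A (its 6th entry): -87.
Term 12 comes from stream B (its 6th entry): 169.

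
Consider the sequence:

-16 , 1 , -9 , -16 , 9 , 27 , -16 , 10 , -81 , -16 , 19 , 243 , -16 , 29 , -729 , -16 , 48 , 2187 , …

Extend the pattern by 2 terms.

Split by position mod 3 into 3 tracks.
Track A is -16, -16, -16, -16, -16, -16, which is always -16.
Track B is 1, 9, 10, 19, 29, 48, which is Fibonacci-style (each term is the sum of the two before it).
Track C is -9, 27, -81, 243, -729, 2187, which is geometric with ratio -3.
Position 19 falls in track A as its term 7, giving -16.
The 20th slot belongs to track B; its 7th term is 77.

-16, 77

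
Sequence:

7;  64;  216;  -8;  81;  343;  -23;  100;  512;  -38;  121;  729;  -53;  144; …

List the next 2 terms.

1000, -68

Split by position mod 3 into 3 tracks.
Track A: 7, -8, -23, -38, -53 (arithmetic with common difference −15).
Track B: 64, 81, 100, 121, 144 (perfect squares starting at 8²).
Track C: 216, 343, 512, 729 (the cubes 6³, 7³, 8³, …).
Position 15 falls in track C as its term 5, giving 1000.
Term 16 comes from track A (its 6th entry): -68.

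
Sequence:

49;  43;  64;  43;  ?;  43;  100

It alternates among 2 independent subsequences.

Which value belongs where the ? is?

81

Positions 1, 3, 5, … form one subsequence and positions 2, 4, 6, … form another.
Subsequence A: 49, 64, ?, 100 (perfect squares starting at 7²).
Subsequence B: 43, 43, 43 (the constant sequence 43).
Filling subsequence A at index 3 by its rule yields 81.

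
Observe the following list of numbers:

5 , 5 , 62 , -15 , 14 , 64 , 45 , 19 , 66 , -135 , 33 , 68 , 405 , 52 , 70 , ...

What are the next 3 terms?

-1215, 85, 72

Read the sequence 3 terms at a time; column i is its own pattern.
Stream A: 5, -15, 45, -135, 405. A geometric progression (common ratio -3).
Stream B: 5, 14, 19, 33, 52. Each term equals the sum of the previous two.
Stream C: 62, 64, 66, 68, 70. Linear: a_n = 60 + 2·n.
Position 16 → stream A, term 6 = -1215.
The 17th slot belongs to stream B; its 6th term is 85.
Term 18 comes from stream C (its 6th entry): 72.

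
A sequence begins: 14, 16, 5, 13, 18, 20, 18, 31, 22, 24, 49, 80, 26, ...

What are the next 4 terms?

Reading positions in blocks of 4 reveals the pattern AABB — 2 tracks woven together.
Subsequence A: 14, 16, 18, 20, 22, 24, 26 — linear: a_n = 12 + 2·n.
Subsequence B: 5, 13, 18, 31, 49, 80 — a Fibonacci-like recurrence a_n = a_{n-1} + a_{n-2}.
Position 14 → subsequence A, term 8 = 28.
The 15th slot belongs to subsequence B; its 7th term is 129.
Position 16 → subsequence B, term 8 = 209.
Position 17 falls in subsequence A as its term 9, giving 30.

28, 129, 209, 30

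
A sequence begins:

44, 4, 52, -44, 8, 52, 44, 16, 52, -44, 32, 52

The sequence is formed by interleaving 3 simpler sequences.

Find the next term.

The terms cycle through 3 interleaved subsequences.
Subsequence A: 44, -44, 44, -44. Oscillating between 44 and -44.
Subsequence B: 4, 8, 16, 32. Powers of 2.
Subsequence C: 52, 52, 52, 52. Always 52.
The 13th slot belongs to subsequence A; its 5th term is 44.

44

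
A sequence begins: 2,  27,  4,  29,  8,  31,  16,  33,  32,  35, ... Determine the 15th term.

256

Taking every 2nd term gives 2 separate tracks.
Track A: 2, 4, 8, 16, 32 — successive powers of 2.
Track B: 27, 29, 31, 33, 35 — arithmetic with common difference +2.
Position 15 → track A, term 8 = 256.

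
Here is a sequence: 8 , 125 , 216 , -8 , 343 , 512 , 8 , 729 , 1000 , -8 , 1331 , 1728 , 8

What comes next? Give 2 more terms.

Reading positions in blocks of 3 reveals the pattern ABB — 2 tracks woven together.
Track A is 8, -8, 8, -8, 8, which is alternating ±8.
Track B is 125, 216, 343, 512, 729, 1000, 1331, 1728, which is consecutive cubes n³ from n = 5.
Position 14 falls in track B as its term 9, giving 2197.
Position 15 → track B, term 10 = 2744.

2197, 2744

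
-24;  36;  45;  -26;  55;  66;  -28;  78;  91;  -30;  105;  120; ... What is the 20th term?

The slot pattern repeats as ABB (period 3), so there are 2 interleaved tracks.
Track A: -24, -26, -28, -30. Linear: a_n = -22 − 2·n.
Track B: 36, 45, 55, 66, 78, 91, 105, 120. The triangular numbers T_8, T_9, ….
Term 20 comes from track B (its 13th entry): 210.

210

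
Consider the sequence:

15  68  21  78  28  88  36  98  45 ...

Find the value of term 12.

118

Odd-indexed and even-indexed terms follow separate rules.
Stream A: 15, 21, 28, 36, 45. Triangular numbers starting at T_5.
Stream B: 68, 78, 88, 98. Arithmetic, step +10.
Position 12 → stream B, term 6 = 118.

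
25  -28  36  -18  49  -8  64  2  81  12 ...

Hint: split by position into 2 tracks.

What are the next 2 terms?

Odd-indexed and even-indexed terms follow separate rules.
Stream A: 25, 36, 49, 64, 81 (consecutive squares n² from n = 5).
Stream B: -28, -18, -8, 2, 12 (linear: a_n = -38 + 10·n).
Position 11 falls in stream A as its term 6, giving 100.
The 12th slot belongs to stream B; its 6th term is 22.

100, 22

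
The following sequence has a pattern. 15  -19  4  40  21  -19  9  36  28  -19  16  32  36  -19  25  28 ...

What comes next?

45

Taking every 4th term gives 4 separate tracks.
Track A: 15, 21, 28, 36 — the triangular numbers T_5, T_6, ….
Track B: -19, -19, -19, -19 — constant -19.
Track C: 4, 9, 16, 25 — the squares 2², 3², 4², ….
Track D: 40, 36, 32, 28 — subtracting 4 each time.
The 17th slot belongs to track A; its 5th term is 45.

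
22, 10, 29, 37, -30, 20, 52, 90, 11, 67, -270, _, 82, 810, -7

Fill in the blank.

2

Split by position mod 3: positions 1, 4, 7, … form one track, and each other residue class forms its own.
Track A: 22, 37, 52, 67, 82 — arithmetic with common difference +15.
Track B: 10, -30, 90, -270, 810 — multiplying by -3 each time.
Track C: 29, 20, 11, ?, -7 — arithmetic with common difference −9.
So the missing entry in track C is 2.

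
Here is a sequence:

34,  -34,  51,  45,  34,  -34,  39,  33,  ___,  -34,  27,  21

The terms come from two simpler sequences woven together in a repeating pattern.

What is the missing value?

Positions follow the repeating pattern AABB; grouping by letter gives 2 tracks.
Track A is 34, -34, 34, -34, ?, -34, which is the oscillation 34·(−1)^(n+1).
Track B is 51, 45, 39, 33, 27, 21, which is arithmetic, step −6.
Track A's pattern makes the blank 34.

34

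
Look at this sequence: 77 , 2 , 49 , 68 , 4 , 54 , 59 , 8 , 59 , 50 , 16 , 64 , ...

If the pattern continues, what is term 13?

The terms cycle through 3 interleaved subsequences.
Subsequence A: 77, 68, 59, 50 — arithmetic, step −9.
Subsequence B: 2, 4, 8, 16 — powers 2^1, 2^2, 2^3, ….
Subsequence C: 49, 54, 59, 64 — linear: a_n = 44 + 5·n.
Position 13 → subsequence A, term 5 = 41.

41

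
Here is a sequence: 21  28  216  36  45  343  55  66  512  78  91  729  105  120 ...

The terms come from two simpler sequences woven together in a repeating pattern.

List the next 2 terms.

1000, 136

Reading positions in blocks of 3 reveals the pattern AAB — 2 tracks woven together.
Stream A is 21, 28, 36, 45, 55, 66, 78, 91, 105, 120, which is the triangular numbers T_6, T_7, ….
Stream B is 216, 343, 512, 729, which is the cubes 6³, 7³, 8³, ….
Term 15 comes from stream B (its 5th entry): 1000.
Position 16 → stream A, term 11 = 136.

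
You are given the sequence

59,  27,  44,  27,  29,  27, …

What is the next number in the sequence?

14

The terms cycle through 2 interleaved subsequences.
Track A: 59, 44, 29 — arithmetic, step −15.
Track B: 27, 27, 27 — constant 27.
Position 7 → track A, term 4 = 14.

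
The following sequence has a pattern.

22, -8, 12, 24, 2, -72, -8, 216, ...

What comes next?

Taking every 2nd term gives 2 separate tracks.
Subsequence A: 22, 12, 2, -8 — arithmetic, step −10.
Subsequence B: -8, 24, -72, 216 — a geometric progression (common ratio -3).
Position 9 → subsequence A, term 5 = -18.

-18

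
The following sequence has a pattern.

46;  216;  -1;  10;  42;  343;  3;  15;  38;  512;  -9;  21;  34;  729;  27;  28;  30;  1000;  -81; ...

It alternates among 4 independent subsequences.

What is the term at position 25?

Split by position mod 4 into 4 tracks.
Track A = 46, 42, 38, 34, 30: linear: a_n = 50 − 4·n.
Track B = 216, 343, 512, 729, 1000: consecutive cubes n³ from n = 6.
Track C = -1, 3, -9, 27, -81: a geometric progression (common ratio -3).
Track D = 10, 15, 21, 28: triangular numbers starting at T_4.
Term 25 comes from track A (its 7th entry): 22.

22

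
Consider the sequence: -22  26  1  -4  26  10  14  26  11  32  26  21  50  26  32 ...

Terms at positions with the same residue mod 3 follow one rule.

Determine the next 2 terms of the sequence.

68, 26

Read the sequence 3 terms at a time; column i is its own pattern.
Track A: -22, -4, 14, 32, 50. Arithmetic, step +18.
Track B: 26, 26, 26, 26, 26. The constant sequence 26.
Track C: 1, 10, 11, 21, 32. Fibonacci-style (each term is the sum of the two before it).
Position 16 → track A, term 6 = 68.
Position 17 → track B, term 6 = 26.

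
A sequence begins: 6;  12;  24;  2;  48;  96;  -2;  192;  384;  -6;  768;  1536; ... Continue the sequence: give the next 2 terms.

-10, 3072

Reading positions in blocks of 3 reveals the pattern ABB — 2 tracks woven together.
Track A is 6, 2, -2, -6, which is linear: a_n = 10 − 4·n.
Track B is 12, 24, 48, 96, 192, 384, 768, 1536, which is multiplying by 2 each time.
The 13th slot belongs to track A; its 5th term is -10.
Position 14 → track B, term 9 = 3072.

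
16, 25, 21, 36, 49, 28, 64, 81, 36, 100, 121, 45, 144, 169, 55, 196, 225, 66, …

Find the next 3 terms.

Reading positions in blocks of 3 reveals the pattern AAB — 2 tracks woven together.
Stream A = 16, 25, 36, 49, 64, 81, 100, 121, 144, 169, 196, 225: the squares 4², 5², 6², ….
Stream B = 21, 28, 36, 45, 55, 66: the triangular numbers T_6, T_7, ….
The 19th slot belongs to stream A; its 13th term is 256.
Position 20 → stream A, term 14 = 289.
The 21st slot belongs to stream B; its 7th term is 78.

256, 289, 78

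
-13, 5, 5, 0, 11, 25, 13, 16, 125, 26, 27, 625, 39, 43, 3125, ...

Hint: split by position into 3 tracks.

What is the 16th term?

Split by position mod 3: positions 1, 4, 7, … form one track, and each other residue class forms its own.
Stream A = -13, 0, 13, 26, 39: adding 13 each time.
Stream B = 5, 11, 16, 27, 43: Fibonacci-style (each term is the sum of the two before it).
Stream C = 5, 25, 125, 625, 3125: powers of 5.
The 16th slot belongs to stream A; its 6th term is 52.

52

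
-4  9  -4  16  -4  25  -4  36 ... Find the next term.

-4

Split by position mod 2 into 2 tracks.
Track A: -4, -4, -4, -4 (the constant sequence -4).
Track B: 9, 16, 25, 36 (the squares 3², 4², 5², …).
The 9th slot belongs to track A; its 5th term is -4.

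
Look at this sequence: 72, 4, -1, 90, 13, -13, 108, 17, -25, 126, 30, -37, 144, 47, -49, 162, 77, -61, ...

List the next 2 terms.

Taking every 3rd term gives 3 separate tracks.
Stream A = 72, 90, 108, 126, 144, 162: arithmetic with common difference +18.
Stream B = 4, 13, 17, 30, 47, 77: a Fibonacci-like recurrence a_n = a_{n-1} + a_{n-2}.
Stream C = -1, -13, -25, -37, -49, -61: subtracting 12 each time.
Term 19 comes from stream A (its 7th entry): 180.
Position 20 → stream B, term 7 = 124.

180, 124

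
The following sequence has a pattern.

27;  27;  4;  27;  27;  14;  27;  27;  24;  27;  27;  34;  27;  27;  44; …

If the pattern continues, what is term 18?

54

Reading positions in blocks of 3 reveals the pattern AAB — 2 tracks woven together.
Track A: 27, 27, 27, 27, 27, 27, 27, 27, 27, 27 — constant 27.
Track B: 4, 14, 24, 34, 44 — arithmetic, step +10.
Term 18 comes from track B (its 6th entry): 54.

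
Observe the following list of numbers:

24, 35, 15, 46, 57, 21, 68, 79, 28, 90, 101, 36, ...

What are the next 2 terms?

112, 123

The slot pattern repeats as AAB (period 3), so there are 2 interleaved tracks.
Subsequence A: 24, 35, 46, 57, 68, 79, 90, 101 — adding 11 each time.
Subsequence B: 15, 21, 28, 36 — the triangular numbers T_5, T_6, ….
Term 13 comes from subsequence A (its 9th entry): 112.
Position 14 falls in subsequence A as its term 10, giving 123.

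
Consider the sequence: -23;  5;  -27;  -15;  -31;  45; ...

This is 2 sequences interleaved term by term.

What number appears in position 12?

Odd-indexed and even-indexed terms follow separate rules.
Track A: -23, -27, -31. Linear: a_n = -19 − 4·n.
Track B: 5, -15, 45. Geometric with ratio -3.
Position 12 → track B, term 6 = -1215.

-1215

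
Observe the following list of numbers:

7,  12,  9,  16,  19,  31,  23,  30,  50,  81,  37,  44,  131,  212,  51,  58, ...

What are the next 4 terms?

Reading positions in blocks of 4 reveals the pattern AABB — 2 tracks woven together.
Track A: 7, 12, 19, 31, 50, 81, 131, 212 — each term equals the sum of the previous two.
Track B: 9, 16, 23, 30, 37, 44, 51, 58 — arithmetic, step +7.
Position 17 falls in track A as its term 9, giving 343.
Position 18 falls in track A as its term 10, giving 555.
Position 19 falls in track B as its term 9, giving 65.
Term 20 comes from track B (its 10th entry): 72.

343, 555, 65, 72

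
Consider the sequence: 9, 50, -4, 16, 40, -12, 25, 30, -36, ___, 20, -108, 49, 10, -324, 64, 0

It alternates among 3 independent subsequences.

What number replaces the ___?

Split by position mod 3 into 3 tracks.
Stream A: 9, 16, 25, ?, 49, 64 — the squares 3², 4², 5², ….
Stream B: 50, 40, 30, 20, 10, 0 — arithmetic with common difference −10.
Stream C: -4, -12, -36, -108, -324 — geometric, ×3 each step.
So the missing entry in stream A is 36.

36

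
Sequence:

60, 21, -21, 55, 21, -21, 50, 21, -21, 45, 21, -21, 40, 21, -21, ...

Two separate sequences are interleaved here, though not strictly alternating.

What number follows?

Positions follow the repeating pattern ABB; grouping by letter gives 2 tracks.
Track A: 60, 55, 50, 45, 40 (arithmetic with common difference −5).
Track B: 21, -21, 21, -21, 21, -21, 21, -21, 21, -21 (the oscillation 21·(−1)^(n+1)).
Position 16 falls in track A as its term 6, giving 35.

35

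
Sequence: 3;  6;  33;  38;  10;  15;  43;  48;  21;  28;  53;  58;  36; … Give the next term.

45

Positions follow the repeating pattern AABB; grouping by letter gives 2 tracks.
Track A is 3, 6, 10, 15, 21, 28, 36, which is triangular numbers starting at T_2.
Track B is 33, 38, 43, 48, 53, 58, which is arithmetic with common difference +5.
Term 14 comes from track A (its 8th entry): 45.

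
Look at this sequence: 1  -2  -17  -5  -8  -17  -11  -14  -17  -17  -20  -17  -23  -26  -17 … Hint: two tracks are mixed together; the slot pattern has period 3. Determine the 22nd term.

Reading positions in blocks of 3 reveals the pattern AAB — 2 tracks woven together.
Track A: 1, -2, -5, -8, -11, -14, -17, -20, -23, -26 — linear: a_n = 4 − 3·n.
Track B: -17, -17, -17, -17, -17 — always -17.
Term 22 comes from track A (its 15th entry): -41.

-41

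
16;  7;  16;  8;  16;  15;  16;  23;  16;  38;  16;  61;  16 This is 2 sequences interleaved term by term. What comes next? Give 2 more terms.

99, 16

Split by position mod 2 into 2 tracks.
Track A: 16, 16, 16, 16, 16, 16, 16. Constant 16.
Track B: 7, 8, 15, 23, 38, 61. Each term equals the sum of the previous two.
Position 14 → track B, term 7 = 99.
Position 15 → track A, term 8 = 16.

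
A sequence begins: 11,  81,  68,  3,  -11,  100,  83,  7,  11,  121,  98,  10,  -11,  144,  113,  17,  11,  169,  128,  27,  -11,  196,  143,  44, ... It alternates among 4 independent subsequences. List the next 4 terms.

Split by position mod 4 into 4 tracks.
Track A = 11, -11, 11, -11, 11, -11: oscillating between 11 and -11.
Track B = 81, 100, 121, 144, 169, 196: consecutive squares n² from n = 9.
Track C = 68, 83, 98, 113, 128, 143: arithmetic with common difference +15.
Track D = 3, 7, 10, 17, 27, 44: Fibonacci-style (each term is the sum of the two before it).
Position 25 → track A, term 7 = 11.
Term 26 comes from track B (its 7th entry): 225.
The 27th slot belongs to track C; its 7th term is 158.
The 28th slot belongs to track D; its 7th term is 71.

11, 225, 158, 71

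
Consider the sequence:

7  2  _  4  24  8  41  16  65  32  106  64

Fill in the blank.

Split by position mod 2 into 2 tracks.
Track A is 7, ?, 24, 41, 65, 106, which is each term equals the sum of the previous two.
Track B is 2, 4, 8, 16, 32, 64, which is powers of 2.
Filling track A at index 2 by its rule yields 17.

17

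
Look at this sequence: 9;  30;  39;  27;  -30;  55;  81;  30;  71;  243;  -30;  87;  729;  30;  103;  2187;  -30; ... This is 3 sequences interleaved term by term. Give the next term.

Taking every 3rd term gives 3 separate tracks.
Track A: 9, 27, 81, 243, 729, 2187 (powers 3^2, 3^3, 3^4, …).
Track B: 30, -30, 30, -30, 30, -30 (the oscillation 30·(−1)^(n+1)).
Track C: 39, 55, 71, 87, 103 (adding 16 each time).
Position 18 → track C, term 6 = 119.

119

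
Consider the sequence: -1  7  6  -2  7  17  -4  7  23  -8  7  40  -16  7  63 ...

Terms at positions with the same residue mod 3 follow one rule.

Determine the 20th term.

Read the sequence 3 terms at a time; column i is its own pattern.
Track A: -1, -2, -4, -8, -16. A geometric progression (common ratio 2).
Track B: 7, 7, 7, 7, 7. Always 7.
Track C: 6, 17, 23, 40, 63. A Fibonacci-like recurrence a_n = a_{n-1} + a_{n-2}.
Position 20 falls in track B as its term 7, giving 7.

7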